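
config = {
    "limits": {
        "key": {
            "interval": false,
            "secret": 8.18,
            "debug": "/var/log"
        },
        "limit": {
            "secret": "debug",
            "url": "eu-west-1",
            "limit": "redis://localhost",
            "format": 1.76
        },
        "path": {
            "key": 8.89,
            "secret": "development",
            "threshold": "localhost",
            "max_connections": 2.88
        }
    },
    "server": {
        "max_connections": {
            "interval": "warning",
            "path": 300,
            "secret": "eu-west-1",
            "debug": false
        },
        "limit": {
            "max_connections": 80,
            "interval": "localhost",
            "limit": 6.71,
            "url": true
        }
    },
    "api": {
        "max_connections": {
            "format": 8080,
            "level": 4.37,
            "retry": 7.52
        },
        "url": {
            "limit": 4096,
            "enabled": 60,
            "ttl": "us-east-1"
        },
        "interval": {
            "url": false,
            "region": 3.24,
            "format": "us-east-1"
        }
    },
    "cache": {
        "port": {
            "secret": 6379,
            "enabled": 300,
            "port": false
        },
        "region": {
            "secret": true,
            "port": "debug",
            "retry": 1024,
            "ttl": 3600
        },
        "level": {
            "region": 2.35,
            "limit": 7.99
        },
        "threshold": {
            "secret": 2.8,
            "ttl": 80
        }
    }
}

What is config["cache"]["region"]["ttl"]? 3600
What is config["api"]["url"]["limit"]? 4096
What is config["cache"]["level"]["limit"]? 7.99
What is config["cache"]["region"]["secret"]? True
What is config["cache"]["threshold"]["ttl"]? 80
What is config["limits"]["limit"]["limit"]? "redis://localhost"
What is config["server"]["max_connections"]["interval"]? "warning"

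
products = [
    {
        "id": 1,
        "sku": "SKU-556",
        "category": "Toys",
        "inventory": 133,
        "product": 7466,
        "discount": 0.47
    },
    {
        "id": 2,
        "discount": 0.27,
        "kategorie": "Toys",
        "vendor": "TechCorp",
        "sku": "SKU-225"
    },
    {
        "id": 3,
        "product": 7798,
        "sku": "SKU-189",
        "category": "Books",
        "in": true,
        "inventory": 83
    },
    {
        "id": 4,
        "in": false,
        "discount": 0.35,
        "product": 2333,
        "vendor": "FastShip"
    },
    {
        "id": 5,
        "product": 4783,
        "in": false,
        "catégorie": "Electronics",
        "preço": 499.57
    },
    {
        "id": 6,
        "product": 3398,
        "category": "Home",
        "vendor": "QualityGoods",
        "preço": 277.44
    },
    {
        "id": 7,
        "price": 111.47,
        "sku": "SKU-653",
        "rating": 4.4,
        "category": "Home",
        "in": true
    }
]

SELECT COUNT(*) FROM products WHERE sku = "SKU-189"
1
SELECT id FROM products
[1, 2, 3, 4, 5, 6, 7]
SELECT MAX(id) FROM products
7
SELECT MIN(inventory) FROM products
83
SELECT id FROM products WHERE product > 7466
[3]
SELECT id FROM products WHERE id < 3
[1, 2]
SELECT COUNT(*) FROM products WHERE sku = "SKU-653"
1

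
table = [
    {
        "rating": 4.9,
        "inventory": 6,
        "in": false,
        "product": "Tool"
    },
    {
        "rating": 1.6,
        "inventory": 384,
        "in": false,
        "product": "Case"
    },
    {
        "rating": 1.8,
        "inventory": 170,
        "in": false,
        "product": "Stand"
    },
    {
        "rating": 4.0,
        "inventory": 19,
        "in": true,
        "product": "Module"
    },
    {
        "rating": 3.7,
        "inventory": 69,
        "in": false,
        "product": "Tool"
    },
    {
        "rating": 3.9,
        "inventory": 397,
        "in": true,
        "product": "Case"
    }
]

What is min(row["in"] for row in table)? False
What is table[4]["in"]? False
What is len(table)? 6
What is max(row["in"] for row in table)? True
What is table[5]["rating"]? 3.9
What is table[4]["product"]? "Tool"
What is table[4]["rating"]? 3.7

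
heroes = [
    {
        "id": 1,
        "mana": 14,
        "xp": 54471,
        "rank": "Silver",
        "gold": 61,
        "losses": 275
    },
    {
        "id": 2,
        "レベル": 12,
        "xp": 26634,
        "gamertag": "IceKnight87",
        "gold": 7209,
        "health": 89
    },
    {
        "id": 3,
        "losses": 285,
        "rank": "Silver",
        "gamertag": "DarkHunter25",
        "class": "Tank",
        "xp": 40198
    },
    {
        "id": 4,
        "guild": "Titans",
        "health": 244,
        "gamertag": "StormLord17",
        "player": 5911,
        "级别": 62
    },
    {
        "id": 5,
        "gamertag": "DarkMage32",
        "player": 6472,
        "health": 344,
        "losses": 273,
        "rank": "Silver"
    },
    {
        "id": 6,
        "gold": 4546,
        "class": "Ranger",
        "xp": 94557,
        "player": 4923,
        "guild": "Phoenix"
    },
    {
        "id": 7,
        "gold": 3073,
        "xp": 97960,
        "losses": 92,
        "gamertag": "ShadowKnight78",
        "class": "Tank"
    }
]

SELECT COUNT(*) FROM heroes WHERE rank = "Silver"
3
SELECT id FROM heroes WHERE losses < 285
[1, 5, 7]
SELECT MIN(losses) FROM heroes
92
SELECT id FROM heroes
[1, 2, 3, 4, 5, 6, 7]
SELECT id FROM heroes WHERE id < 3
[1, 2]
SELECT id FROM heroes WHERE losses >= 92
[1, 3, 5, 7]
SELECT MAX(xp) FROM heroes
97960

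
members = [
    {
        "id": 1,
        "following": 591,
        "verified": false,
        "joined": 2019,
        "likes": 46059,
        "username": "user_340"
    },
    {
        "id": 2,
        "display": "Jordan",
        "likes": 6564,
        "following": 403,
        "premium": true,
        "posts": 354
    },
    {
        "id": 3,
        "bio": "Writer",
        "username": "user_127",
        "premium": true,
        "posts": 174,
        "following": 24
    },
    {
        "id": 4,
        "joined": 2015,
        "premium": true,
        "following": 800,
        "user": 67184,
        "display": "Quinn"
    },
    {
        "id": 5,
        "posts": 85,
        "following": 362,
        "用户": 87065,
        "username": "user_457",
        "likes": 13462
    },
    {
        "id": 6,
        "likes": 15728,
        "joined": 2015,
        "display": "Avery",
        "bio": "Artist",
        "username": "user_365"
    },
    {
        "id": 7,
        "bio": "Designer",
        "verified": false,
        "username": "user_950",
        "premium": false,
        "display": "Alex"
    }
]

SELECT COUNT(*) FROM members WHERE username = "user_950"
1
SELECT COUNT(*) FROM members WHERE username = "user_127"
1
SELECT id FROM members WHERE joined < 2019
[4, 6]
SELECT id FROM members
[1, 2, 3, 4, 5, 6, 7]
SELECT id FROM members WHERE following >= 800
[4]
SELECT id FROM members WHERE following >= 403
[1, 2, 4]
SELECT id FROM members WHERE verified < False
[]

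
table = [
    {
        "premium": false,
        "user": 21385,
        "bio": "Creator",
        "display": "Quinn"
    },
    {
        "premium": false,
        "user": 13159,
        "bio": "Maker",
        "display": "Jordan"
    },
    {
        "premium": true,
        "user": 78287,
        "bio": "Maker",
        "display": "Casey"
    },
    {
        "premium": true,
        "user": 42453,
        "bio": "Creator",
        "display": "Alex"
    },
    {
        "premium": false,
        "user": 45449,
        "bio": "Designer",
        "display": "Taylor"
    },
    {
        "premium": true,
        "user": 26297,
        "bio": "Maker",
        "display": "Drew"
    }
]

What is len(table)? 6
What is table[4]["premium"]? False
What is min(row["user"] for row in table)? 13159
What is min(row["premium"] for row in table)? False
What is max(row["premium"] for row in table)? True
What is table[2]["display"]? "Casey"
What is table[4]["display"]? "Taylor"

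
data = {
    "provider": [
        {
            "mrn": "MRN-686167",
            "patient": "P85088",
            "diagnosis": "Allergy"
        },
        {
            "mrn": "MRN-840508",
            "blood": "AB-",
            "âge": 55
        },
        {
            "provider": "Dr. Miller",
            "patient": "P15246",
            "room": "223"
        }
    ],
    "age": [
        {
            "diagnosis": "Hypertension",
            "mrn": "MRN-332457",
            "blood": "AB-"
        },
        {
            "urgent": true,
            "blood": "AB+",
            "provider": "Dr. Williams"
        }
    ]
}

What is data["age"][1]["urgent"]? True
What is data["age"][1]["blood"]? "AB+"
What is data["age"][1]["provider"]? "Dr. Williams"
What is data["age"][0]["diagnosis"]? "Hypertension"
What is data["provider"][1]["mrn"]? "MRN-840508"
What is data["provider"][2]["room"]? "223"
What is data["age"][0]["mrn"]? "MRN-332457"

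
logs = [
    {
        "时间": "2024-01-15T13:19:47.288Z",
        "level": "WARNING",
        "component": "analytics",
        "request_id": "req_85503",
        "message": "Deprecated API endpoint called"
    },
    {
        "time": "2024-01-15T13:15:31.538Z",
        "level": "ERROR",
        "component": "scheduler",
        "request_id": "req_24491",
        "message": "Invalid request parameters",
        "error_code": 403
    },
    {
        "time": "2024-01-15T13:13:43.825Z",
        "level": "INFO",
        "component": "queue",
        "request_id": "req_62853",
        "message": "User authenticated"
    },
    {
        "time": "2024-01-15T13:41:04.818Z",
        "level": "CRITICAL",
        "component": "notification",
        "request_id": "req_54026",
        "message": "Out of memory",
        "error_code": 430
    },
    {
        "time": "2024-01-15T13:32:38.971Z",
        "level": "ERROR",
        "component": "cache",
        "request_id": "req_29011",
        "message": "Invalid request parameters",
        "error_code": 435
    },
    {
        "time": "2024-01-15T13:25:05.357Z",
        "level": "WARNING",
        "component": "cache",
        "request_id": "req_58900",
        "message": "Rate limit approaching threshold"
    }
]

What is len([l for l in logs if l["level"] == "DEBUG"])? 0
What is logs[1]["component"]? "scheduler"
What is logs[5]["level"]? "WARNING"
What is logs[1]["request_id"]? "req_24491"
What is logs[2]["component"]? "queue"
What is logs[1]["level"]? "ERROR"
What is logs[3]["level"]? "CRITICAL"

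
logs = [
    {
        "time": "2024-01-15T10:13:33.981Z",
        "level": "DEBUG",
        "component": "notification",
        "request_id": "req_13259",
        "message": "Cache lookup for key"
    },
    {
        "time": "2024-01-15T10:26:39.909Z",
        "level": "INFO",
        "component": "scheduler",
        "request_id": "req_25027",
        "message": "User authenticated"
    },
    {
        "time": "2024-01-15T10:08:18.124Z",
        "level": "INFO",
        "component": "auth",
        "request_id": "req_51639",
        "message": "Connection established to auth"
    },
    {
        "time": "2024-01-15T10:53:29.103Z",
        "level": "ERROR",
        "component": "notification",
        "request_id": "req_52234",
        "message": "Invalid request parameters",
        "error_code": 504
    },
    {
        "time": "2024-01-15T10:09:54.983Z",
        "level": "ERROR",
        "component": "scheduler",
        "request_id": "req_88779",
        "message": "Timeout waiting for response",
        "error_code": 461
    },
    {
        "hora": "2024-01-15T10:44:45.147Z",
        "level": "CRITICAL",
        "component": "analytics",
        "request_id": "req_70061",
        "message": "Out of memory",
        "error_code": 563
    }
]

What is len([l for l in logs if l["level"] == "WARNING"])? 0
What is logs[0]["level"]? "DEBUG"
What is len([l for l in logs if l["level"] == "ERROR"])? 2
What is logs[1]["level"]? "INFO"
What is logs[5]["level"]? "CRITICAL"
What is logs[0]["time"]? "2024-01-15T10:13:33.981Z"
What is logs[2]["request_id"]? "req_51639"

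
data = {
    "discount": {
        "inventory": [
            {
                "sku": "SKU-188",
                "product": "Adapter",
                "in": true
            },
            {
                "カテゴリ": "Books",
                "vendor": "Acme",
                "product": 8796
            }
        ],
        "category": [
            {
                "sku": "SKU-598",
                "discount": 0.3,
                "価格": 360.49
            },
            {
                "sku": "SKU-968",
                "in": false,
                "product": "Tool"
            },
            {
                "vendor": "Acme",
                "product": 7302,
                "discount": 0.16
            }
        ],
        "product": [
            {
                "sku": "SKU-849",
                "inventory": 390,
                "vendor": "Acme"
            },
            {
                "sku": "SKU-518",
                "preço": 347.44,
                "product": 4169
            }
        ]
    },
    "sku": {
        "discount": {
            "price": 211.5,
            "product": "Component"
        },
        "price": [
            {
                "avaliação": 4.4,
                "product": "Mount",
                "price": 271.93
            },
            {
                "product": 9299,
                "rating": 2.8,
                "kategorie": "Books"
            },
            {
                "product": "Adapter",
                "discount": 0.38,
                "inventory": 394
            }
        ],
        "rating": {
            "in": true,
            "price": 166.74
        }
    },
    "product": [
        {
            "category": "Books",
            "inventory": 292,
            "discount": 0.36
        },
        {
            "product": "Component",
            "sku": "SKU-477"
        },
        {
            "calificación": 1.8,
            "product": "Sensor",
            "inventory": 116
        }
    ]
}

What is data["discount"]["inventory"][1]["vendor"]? "Acme"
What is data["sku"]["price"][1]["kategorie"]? "Books"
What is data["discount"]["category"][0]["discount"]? 0.3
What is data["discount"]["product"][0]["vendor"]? "Acme"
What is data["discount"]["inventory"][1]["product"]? 8796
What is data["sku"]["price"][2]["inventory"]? 394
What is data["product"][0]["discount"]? 0.36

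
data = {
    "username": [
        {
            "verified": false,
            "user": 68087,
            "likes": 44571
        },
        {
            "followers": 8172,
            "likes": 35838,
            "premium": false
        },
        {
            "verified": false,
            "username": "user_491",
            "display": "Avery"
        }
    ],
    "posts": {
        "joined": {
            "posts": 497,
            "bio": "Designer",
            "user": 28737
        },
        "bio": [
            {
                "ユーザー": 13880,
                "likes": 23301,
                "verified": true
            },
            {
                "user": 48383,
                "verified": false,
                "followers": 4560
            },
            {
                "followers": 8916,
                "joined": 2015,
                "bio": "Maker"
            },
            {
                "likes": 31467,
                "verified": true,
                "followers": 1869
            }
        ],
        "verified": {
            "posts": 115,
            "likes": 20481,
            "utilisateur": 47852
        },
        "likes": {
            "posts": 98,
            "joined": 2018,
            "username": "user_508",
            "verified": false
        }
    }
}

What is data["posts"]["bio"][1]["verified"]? False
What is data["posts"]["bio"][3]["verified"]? True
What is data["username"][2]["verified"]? False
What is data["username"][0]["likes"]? 44571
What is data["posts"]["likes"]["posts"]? 98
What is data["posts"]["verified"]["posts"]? 115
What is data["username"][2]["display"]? "Avery"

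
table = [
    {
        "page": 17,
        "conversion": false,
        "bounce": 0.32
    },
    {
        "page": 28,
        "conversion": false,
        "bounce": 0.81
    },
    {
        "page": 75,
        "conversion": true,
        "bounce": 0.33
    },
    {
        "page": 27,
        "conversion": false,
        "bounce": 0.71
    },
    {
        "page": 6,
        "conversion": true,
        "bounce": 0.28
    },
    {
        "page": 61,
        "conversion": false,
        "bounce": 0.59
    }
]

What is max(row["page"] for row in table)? 75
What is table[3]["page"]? 27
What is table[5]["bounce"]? 0.59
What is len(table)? 6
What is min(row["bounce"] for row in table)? 0.28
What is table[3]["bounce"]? 0.71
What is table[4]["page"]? 6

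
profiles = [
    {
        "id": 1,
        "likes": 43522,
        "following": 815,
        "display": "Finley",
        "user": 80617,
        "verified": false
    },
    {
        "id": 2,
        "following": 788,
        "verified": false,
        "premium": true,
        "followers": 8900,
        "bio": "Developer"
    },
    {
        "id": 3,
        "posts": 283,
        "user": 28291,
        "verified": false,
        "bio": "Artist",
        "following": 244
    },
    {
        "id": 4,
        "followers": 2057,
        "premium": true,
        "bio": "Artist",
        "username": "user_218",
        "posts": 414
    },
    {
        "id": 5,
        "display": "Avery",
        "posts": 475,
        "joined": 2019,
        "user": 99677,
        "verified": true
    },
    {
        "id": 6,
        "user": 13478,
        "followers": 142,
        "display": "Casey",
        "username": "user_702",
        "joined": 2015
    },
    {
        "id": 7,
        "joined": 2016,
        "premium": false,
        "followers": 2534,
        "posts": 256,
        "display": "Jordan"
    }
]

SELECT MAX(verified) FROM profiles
True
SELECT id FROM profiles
[1, 2, 3, 4, 5, 6, 7]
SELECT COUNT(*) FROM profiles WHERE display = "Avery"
1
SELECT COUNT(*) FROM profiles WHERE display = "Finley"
1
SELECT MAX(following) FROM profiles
815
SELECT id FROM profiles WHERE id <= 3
[1, 2, 3]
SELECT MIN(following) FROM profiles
244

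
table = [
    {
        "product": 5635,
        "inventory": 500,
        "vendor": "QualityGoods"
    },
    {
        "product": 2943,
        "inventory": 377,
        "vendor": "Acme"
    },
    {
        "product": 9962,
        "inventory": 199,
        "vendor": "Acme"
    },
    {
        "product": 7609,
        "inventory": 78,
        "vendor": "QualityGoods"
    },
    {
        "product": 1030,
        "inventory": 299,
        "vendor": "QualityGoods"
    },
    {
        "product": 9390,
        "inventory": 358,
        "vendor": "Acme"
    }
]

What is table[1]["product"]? 2943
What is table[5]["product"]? 9390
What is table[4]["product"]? 1030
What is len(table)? 6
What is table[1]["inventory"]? 377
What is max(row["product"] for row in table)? 9962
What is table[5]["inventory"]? 358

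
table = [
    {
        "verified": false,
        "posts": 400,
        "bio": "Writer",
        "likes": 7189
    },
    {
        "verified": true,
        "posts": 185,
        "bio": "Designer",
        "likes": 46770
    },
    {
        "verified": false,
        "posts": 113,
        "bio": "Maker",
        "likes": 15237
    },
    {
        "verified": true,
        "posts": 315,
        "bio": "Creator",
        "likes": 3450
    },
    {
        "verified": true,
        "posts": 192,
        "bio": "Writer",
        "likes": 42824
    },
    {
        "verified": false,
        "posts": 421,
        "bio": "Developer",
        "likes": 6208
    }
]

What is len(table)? 6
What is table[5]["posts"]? 421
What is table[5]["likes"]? 6208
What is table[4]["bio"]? "Writer"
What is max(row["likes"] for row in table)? 46770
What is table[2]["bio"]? "Maker"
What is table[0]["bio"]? "Writer"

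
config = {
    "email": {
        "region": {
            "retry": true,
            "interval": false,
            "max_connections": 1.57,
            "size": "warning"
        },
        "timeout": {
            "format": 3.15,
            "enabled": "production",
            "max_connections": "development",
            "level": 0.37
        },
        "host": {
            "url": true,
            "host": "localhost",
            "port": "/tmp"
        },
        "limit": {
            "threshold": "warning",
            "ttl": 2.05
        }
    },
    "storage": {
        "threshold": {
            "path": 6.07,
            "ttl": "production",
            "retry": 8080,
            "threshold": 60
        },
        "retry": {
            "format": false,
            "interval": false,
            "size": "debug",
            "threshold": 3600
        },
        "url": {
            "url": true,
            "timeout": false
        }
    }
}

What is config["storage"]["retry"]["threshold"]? 3600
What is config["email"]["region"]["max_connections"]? 1.57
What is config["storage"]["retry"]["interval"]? False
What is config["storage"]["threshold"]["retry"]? 8080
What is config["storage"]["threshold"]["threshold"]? 60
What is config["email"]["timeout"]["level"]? 0.37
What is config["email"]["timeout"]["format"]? 3.15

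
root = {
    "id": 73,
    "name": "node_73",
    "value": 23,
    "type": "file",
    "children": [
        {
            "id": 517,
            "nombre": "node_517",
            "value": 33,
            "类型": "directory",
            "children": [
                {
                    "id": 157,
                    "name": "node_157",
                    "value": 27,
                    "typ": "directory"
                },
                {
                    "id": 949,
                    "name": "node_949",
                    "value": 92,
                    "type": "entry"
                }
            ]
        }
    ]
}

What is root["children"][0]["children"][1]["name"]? "node_949"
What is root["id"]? 73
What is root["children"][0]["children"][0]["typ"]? "directory"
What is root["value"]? 23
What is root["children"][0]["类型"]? "directory"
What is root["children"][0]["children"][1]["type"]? "entry"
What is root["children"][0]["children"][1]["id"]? 949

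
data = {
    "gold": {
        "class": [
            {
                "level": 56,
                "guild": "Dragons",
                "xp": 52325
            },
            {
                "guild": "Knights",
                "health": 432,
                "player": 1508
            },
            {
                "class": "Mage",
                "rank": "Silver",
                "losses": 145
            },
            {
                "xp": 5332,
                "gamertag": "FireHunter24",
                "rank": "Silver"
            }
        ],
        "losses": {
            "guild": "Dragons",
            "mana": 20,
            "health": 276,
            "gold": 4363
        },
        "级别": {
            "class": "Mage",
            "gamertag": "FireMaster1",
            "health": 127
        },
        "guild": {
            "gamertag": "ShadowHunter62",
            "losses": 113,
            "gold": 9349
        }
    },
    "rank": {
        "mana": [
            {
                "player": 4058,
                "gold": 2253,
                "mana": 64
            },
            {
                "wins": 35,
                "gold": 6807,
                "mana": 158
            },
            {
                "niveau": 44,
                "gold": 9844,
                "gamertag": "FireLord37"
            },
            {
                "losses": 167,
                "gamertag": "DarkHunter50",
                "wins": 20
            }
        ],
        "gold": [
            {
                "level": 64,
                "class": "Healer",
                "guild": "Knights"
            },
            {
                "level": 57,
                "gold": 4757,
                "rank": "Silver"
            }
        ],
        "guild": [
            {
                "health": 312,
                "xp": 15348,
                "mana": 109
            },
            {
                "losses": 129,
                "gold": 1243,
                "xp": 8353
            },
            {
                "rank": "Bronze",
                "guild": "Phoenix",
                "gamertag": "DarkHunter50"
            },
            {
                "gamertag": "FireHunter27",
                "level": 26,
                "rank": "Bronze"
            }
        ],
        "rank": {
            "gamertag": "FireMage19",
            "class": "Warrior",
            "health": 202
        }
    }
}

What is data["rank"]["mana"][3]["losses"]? 167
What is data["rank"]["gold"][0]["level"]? 64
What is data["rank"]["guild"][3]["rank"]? "Bronze"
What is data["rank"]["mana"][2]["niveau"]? 44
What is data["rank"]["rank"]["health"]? 202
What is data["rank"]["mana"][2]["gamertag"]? "FireLord37"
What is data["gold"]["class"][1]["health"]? 432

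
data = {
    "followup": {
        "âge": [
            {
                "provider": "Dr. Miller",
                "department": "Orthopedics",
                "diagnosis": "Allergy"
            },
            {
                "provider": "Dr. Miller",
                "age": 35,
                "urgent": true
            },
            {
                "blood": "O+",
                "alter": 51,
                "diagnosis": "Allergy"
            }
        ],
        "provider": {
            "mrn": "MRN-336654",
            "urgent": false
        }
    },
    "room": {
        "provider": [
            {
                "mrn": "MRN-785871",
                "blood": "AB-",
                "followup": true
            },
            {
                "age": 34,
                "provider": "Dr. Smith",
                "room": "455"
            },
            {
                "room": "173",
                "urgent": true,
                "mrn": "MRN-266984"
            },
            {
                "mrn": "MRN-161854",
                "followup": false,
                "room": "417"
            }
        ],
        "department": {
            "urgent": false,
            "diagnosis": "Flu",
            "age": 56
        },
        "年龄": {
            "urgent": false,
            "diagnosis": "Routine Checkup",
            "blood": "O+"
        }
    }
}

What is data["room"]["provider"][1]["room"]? "455"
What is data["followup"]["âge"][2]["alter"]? 51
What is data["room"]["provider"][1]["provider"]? "Dr. Smith"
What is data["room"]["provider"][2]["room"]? "173"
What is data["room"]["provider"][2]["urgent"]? True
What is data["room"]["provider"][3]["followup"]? False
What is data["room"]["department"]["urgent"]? False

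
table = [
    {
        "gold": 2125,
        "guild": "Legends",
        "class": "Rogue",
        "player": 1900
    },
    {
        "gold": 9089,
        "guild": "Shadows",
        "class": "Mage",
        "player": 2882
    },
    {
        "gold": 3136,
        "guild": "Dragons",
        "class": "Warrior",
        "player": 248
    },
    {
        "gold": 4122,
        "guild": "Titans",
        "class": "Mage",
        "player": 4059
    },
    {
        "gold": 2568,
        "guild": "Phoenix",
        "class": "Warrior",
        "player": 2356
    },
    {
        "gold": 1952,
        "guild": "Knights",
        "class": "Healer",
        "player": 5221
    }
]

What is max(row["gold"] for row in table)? 9089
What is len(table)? 6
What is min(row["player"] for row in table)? 248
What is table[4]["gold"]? 2568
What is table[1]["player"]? 2882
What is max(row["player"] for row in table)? 5221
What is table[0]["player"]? 1900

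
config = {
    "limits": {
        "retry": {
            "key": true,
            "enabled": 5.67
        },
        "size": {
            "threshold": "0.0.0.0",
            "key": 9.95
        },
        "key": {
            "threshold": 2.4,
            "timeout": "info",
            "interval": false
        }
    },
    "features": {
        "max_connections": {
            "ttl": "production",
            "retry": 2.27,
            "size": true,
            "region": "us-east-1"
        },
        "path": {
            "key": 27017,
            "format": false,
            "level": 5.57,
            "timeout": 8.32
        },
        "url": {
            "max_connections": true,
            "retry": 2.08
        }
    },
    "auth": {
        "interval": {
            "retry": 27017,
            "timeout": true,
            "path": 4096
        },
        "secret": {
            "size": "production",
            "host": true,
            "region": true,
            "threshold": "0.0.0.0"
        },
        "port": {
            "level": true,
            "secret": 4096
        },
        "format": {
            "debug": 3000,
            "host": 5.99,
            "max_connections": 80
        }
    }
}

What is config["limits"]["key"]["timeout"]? "info"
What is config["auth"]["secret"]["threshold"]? "0.0.0.0"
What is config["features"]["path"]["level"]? 5.57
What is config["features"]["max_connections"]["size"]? True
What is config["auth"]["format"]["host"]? 5.99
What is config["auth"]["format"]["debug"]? 3000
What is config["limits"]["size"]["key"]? 9.95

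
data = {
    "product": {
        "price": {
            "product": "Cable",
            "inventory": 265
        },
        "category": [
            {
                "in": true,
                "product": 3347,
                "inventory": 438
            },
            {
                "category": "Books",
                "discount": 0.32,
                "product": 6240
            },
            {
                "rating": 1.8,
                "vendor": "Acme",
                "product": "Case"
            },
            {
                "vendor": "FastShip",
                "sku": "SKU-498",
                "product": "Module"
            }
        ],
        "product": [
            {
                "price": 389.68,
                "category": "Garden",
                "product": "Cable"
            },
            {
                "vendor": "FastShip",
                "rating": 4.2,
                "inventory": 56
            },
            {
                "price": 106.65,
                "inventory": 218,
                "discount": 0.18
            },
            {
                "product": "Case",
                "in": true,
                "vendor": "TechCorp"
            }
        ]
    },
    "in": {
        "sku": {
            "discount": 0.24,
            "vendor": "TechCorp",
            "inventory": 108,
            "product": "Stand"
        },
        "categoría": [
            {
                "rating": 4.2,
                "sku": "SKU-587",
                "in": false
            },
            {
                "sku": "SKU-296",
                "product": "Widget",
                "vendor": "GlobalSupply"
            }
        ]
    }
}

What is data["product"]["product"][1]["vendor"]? "FastShip"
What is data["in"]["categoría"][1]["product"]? "Widget"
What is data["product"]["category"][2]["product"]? "Case"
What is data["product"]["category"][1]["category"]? "Books"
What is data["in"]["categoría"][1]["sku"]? "SKU-296"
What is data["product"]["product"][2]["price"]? 106.65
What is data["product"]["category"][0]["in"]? True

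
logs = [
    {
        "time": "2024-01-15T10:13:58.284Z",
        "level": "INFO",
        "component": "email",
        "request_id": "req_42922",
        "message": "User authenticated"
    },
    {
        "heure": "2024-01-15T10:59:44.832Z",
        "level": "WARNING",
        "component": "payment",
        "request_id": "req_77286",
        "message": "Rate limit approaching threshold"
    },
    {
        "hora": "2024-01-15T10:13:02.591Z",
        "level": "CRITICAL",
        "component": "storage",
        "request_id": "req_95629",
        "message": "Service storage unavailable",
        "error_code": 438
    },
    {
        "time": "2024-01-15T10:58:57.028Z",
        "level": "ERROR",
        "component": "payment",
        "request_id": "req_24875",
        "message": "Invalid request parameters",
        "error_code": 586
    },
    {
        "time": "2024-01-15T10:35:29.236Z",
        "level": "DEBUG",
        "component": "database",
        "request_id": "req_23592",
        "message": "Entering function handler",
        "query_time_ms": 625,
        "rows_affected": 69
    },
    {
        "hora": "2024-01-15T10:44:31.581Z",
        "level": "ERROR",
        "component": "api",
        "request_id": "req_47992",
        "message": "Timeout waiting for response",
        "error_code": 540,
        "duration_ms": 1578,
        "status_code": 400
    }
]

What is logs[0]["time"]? "2024-01-15T10:13:58.284Z"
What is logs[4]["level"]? "DEBUG"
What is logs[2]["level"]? "CRITICAL"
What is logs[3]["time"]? "2024-01-15T10:58:57.028Z"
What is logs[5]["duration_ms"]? 1578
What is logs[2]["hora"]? "2024-01-15T10:13:02.591Z"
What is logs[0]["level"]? "INFO"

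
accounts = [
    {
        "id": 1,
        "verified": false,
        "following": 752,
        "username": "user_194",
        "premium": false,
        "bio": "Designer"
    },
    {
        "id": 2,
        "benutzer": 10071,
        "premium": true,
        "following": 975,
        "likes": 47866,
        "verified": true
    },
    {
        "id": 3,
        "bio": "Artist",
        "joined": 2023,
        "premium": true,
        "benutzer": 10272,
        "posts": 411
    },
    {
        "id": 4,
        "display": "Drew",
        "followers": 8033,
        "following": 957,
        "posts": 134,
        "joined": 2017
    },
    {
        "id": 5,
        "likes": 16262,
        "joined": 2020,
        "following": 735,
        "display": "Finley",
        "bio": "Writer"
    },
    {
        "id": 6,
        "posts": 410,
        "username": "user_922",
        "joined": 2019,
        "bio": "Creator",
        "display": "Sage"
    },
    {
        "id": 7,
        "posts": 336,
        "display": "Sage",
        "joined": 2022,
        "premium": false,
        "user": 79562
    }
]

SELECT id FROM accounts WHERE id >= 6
[6, 7]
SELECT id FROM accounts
[1, 2, 3, 4, 5, 6, 7]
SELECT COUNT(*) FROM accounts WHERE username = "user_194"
1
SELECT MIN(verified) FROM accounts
False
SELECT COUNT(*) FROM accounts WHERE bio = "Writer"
1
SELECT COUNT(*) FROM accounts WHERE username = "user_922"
1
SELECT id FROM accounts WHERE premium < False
[]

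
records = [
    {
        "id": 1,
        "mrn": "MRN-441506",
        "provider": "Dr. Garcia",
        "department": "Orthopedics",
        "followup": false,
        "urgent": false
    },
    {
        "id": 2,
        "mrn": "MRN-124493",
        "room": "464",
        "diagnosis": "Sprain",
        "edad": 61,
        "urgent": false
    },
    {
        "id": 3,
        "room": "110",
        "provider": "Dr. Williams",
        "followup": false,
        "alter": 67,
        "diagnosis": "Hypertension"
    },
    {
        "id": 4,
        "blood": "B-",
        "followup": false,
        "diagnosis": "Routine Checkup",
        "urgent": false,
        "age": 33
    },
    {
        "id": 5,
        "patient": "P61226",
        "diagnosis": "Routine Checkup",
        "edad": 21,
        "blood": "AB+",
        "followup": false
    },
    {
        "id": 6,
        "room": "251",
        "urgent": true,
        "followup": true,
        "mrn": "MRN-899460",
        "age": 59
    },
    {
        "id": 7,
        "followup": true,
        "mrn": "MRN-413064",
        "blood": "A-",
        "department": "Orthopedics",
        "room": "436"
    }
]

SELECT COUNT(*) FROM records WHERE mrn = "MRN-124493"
1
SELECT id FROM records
[1, 2, 3, 4, 5, 6, 7]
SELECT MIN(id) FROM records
1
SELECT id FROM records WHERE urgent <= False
[1, 2, 4]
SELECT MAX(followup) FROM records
True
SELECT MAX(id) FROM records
7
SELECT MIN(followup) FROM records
False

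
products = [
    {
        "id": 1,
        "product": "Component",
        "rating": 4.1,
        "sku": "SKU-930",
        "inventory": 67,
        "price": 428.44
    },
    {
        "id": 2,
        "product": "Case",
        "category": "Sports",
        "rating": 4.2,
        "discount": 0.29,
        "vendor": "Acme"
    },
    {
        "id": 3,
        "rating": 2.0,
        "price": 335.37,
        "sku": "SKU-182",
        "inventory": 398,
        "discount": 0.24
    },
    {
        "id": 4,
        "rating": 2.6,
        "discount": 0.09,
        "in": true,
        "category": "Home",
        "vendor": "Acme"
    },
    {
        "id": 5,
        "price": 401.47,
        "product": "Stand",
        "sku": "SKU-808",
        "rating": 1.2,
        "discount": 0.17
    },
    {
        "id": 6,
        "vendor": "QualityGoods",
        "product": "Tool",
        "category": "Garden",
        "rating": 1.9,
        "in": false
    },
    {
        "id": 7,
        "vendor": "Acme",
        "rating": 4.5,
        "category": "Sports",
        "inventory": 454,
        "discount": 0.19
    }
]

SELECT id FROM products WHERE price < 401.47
[3]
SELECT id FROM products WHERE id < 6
[1, 2, 3, 4, 5]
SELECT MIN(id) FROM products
1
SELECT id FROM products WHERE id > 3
[4, 5, 6, 7]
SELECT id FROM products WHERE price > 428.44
[]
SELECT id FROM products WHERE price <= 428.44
[1, 3, 5]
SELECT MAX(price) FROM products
428.44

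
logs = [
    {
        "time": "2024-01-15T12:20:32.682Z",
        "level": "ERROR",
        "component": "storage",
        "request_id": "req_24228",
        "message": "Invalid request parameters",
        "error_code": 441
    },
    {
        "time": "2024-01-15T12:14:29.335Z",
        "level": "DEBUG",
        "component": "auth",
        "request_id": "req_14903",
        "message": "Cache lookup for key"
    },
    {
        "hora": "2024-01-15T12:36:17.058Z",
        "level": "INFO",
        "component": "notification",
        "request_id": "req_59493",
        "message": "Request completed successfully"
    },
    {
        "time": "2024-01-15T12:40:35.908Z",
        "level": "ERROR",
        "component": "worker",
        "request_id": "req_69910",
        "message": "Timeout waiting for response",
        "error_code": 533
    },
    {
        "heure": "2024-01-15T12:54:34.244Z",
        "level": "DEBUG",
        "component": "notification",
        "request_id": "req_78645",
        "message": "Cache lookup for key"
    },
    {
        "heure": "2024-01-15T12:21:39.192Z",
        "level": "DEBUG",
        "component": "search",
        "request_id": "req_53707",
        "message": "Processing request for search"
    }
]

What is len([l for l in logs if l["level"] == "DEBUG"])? 3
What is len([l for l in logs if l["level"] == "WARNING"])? 0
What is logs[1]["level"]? "DEBUG"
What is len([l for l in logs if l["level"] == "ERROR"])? 2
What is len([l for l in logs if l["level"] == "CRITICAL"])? 0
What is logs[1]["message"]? "Cache lookup for key"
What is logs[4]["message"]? "Cache lookup for key"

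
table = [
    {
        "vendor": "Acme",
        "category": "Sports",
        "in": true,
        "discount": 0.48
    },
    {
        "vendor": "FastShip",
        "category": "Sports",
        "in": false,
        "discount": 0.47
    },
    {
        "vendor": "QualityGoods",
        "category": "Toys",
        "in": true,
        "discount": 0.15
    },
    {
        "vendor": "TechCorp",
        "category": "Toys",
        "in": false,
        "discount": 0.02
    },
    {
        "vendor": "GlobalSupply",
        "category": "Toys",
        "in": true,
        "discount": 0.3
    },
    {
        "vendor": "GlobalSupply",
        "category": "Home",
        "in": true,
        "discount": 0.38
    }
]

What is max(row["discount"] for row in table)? 0.48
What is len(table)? 6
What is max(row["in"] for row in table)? True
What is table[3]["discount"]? 0.02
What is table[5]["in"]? True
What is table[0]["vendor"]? "Acme"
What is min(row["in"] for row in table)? False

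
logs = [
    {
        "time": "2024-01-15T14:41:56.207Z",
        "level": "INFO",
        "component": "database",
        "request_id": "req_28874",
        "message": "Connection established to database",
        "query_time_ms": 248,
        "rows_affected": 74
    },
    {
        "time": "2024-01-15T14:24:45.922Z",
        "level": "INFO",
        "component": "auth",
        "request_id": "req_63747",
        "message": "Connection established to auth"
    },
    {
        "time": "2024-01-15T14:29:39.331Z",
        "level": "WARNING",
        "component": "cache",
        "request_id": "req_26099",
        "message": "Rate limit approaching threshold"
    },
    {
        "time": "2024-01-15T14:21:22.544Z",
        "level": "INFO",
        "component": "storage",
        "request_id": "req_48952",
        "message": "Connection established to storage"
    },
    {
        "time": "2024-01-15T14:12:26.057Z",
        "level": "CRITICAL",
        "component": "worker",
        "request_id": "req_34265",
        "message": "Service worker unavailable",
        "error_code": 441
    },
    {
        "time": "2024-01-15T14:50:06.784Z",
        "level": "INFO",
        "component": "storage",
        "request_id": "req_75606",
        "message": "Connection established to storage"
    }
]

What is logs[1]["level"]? "INFO"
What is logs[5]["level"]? "INFO"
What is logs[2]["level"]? "WARNING"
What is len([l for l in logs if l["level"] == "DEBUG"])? 0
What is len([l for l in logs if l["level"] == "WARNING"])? 1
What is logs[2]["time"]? "2024-01-15T14:29:39.331Z"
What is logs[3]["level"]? "INFO"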